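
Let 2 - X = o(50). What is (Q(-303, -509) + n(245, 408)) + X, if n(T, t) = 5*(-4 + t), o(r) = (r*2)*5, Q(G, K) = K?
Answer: 1013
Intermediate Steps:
o(r) = 10*r (o(r) = (2*r)*5 = 10*r)
X = -498 (X = 2 - 10*50 = 2 - 1*500 = 2 - 500 = -498)
n(T, t) = -20 + 5*t
(Q(-303, -509) + n(245, 408)) + X = (-509 + (-20 + 5*408)) - 498 = (-509 + (-20 + 2040)) - 498 = (-509 + 2020) - 498 = 1511 - 498 = 1013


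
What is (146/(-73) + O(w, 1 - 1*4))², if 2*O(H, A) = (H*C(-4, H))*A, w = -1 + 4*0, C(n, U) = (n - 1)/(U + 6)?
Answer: 49/4 ≈ 12.250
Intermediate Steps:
C(n, U) = (-1 + n)/(6 + U)
w = -1 (w = -1 + 0 = -1)
O(H, A) = -5*A*H/(2*(6 + H)) (O(H, A) = ((H*((-1 - 4)/(6 + H)))*A)/2 = ((H*(-5/(6 + H)))*A)/2 = ((-5*H/(6 + H))*A)/2 = (-5*A*H/(6 + H))/2 = -5*A*H/(2*(6 + H)))
(146/(-73) + O(w, 1 - 1*4))² = (146/(-73) - 5*(1 - 1*4)*(-1)/(12 + 2*(-1)))² = (146*(-1/73) - 5*(1 - 4)*(-1)/(12 - 2))² = (-2 - 5*(-3)*(-1)/10)² = (-2 - 5*(-3)*(-1)*⅒)² = (-2 - 3/2)² = (-7/2)² = 49/4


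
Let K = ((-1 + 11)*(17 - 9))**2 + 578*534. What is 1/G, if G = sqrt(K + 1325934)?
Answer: sqrt(1640986)/1640986 ≈ 0.00078063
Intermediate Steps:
K = 315052 (K = (10*8)**2 + 308652 = 80**2 + 308652 = 6400 + 308652 = 315052)
G = sqrt(1640986) (G = sqrt(315052 + 1325934) = sqrt(1640986) ≈ 1281.0)
1/G = 1/(sqrt(1640986)) = sqrt(1640986)/1640986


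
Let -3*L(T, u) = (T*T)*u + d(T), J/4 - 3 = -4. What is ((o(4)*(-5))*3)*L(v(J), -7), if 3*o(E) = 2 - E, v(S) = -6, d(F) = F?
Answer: 860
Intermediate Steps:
J = -4 (J = 12 + 4*(-4) = 12 - 16 = -4)
o(E) = ⅔ - E/3 (o(E) = (2 - E)/3 = ⅔ - E/3)
L(T, u) = -T/3 - u*T²/3 (L(T, u) = -((T*T)*u + T)/3 = -(T²*u + T)/3 = -(u*T² + T)/3 = -(T + u*T²)/3 = -T/3 - u*T²/3)
((o(4)*(-5))*3)*L(v(J), -7) = (((⅔ - ⅓*4)*(-5))*3)*((⅓)*(-6)*(-1 - 1*(-6)*(-7))) = (((⅔ - 4/3)*(-5))*3)*((⅓)*(-6)*(-1 - 42)) = (-⅔*(-5)*3)*((⅓)*(-6)*(-43)) = ((10/3)*3)*86 = 10*86 = 860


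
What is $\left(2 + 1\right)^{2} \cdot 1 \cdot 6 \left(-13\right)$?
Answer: $-702$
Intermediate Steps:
$\left(2 + 1\right)^{2} \cdot 1 \cdot 6 \left(-13\right) = 3^{2} \cdot 1 \cdot 6 \left(-13\right) = 9 \cdot 1 \cdot 6 \left(-13\right) = 9 \cdot 6 \left(-13\right) = 54 \left(-13\right) = -702$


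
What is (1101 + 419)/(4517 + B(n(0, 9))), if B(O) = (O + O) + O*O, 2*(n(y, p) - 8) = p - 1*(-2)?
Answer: 64/199 ≈ 0.32161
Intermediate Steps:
n(y, p) = 9 + p/2 (n(y, p) = 8 + (p - 1*(-2))/2 = 8 + (p + 2)/2 = 8 + (2 + p)/2 = 8 + (1 + p/2) = 9 + p/2)
B(O) = O² + 2*O (B(O) = 2*O + O² = O² + 2*O)
(1101 + 419)/(4517 + B(n(0, 9))) = (1101 + 419)/(4517 + (9 + (½)*9)*(2 + (9 + (½)*9))) = 1520/(4517 + (9 + 9/2)*(2 + (9 + 9/2))) = 1520/(4517 + 27*(2 + 27/2)/2) = 1520/(4517 + (27/2)*(31/2)) = 1520/(4517 + 837/4) = 1520/(18905/4) = 1520*(4/18905) = 64/199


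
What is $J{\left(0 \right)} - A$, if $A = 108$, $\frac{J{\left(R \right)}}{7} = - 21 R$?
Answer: $-108$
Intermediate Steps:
$J{\left(R \right)} = - 147 R$ ($J{\left(R \right)} = 7 \left(- 21 R\right) = - 147 R$)
$J{\left(0 \right)} - A = \left(-147\right) 0 - 108 = 0 - 108 = -108$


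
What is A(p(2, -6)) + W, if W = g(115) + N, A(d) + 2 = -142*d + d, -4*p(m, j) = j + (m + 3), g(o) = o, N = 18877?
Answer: 75819/4 ≈ 18955.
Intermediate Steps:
p(m, j) = -3/4 - j/4 - m/4 (p(m, j) = -(j + (m + 3))/4 = -(j + (3 + m))/4 = -(3 + j + m)/4 = -3/4 - j/4 - m/4)
A(d) = -2 - 141*d (A(d) = -2 + (-142*d + d) = -2 - 141*d)
W = 18992 (W = 115 + 18877 = 18992)
A(p(2, -6)) + W = (-2 - 141*(-3/4 - 1/4*(-6) - 1/4*2)) + 18992 = (-2 - 141*(-3/4 + 3/2 - 1/2)) + 18992 = (-2 - 141*1/4) + 18992 = (-2 - 141/4) + 18992 = -149/4 + 18992 = 75819/4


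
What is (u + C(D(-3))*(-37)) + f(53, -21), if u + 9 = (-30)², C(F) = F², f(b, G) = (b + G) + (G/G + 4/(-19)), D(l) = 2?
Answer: 14740/19 ≈ 775.79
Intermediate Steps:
f(b, G) = 15/19 + G + b (f(b, G) = (G + b) + (1 + 4*(-1/19)) = (G + b) + (1 - 4/19) = (G + b) + 15/19 = 15/19 + G + b)
u = 891 (u = -9 + (-30)² = -9 + 900 = 891)
(u + C(D(-3))*(-37)) + f(53, -21) = (891 + 2²*(-37)) + (15/19 - 21 + 53) = (891 + 4*(-37)) + 623/19 = (891 - 148) + 623/19 = 743 + 623/19 = 14740/19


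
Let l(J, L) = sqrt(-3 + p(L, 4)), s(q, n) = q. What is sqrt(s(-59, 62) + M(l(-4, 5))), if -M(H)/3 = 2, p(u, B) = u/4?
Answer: I*sqrt(65) ≈ 8.0623*I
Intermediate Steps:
p(u, B) = u/4 (p(u, B) = u*(1/4) = u/4)
l(J, L) = sqrt(-3 + L/4)
M(H) = -6 (M(H) = -3*2 = -6)
sqrt(s(-59, 62) + M(l(-4, 5))) = sqrt(-59 - 6) = sqrt(-65) = I*sqrt(65)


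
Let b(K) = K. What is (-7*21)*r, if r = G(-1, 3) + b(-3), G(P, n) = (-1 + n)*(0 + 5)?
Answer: -1029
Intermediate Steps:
G(P, n) = -5 + 5*n (G(P, n) = (-1 + n)*5 = -5 + 5*n)
r = 7 (r = (-5 + 5*3) - 3 = (-5 + 15) - 3 = 10 - 3 = 7)
(-7*21)*r = -7*21*7 = -147*7 = -1029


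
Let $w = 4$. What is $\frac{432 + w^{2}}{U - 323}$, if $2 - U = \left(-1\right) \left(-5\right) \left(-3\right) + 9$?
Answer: $- \frac{64}{45} \approx -1.4222$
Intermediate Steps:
$U = 8$ ($U = 2 - \left(\left(-1\right) \left(-5\right) \left(-3\right) + 9\right) = 2 - \left(5 \left(-3\right) + 9\right) = 2 - \left(-15 + 9\right) = 2 - -6 = 2 + 6 = 8$)
$\frac{432 + w^{2}}{U - 323} = \frac{432 + 4^{2}}{8 - 323} = \frac{432 + 16}{-315} = 448 \left(- \frac{1}{315}\right) = - \frac{64}{45}$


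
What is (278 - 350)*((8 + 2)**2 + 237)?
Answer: -24264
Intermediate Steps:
(278 - 350)*((8 + 2)**2 + 237) = -72*(10**2 + 237) = -72*(100 + 237) = -72*337 = -24264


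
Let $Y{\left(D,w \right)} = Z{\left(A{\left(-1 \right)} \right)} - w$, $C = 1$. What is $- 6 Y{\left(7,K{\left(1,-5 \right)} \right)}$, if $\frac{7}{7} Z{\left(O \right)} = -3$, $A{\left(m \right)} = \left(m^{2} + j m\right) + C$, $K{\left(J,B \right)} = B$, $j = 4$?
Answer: $-12$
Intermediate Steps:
$A{\left(m \right)} = 1 + m^{2} + 4 m$ ($A{\left(m \right)} = \left(m^{2} + 4 m\right) + 1 = 1 + m^{2} + 4 m$)
$Z{\left(O \right)} = -3$
$Y{\left(D,w \right)} = -3 - w$
$- 6 Y{\left(7,K{\left(1,-5 \right)} \right)} = - 6 \left(-3 - -5\right) = - 6 \left(-3 + 5\right) = \left(-6\right) 2 = -12$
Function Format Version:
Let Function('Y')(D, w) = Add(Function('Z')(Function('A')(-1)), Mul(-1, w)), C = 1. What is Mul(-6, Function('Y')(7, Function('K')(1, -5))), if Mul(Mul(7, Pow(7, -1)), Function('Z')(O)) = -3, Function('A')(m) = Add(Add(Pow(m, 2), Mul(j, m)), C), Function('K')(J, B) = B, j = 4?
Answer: -12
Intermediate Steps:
Function('A')(m) = Add(1, Pow(m, 2), Mul(4, m)) (Function('A')(m) = Add(Add(Pow(m, 2), Mul(4, m)), 1) = Add(1, Pow(m, 2), Mul(4, m)))
Function('Z')(O) = -3
Function('Y')(D, w) = Add(-3, Mul(-1, w))
Mul(-6, Function('Y')(7, Function('K')(1, -5))) = Mul(-6, Add(-3, Mul(-1, -5))) = Mul(-6, Add(-3, 5)) = Mul(-6, 2) = -12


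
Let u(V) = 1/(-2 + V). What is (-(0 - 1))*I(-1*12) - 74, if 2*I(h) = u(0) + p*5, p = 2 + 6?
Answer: -217/4 ≈ -54.250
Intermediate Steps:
p = 8
I(h) = 79/4 (I(h) = (1/(-2 + 0) + 8*5)/2 = (1/(-2) + 40)/2 = (-1/2 + 40)/2 = (1/2)*(79/2) = 79/4)
(-(0 - 1))*I(-1*12) - 74 = -(0 - 1)*(79/4) - 74 = -1*(-1)*(79/4) - 74 = 1*(79/4) - 74 = 79/4 - 74 = -217/4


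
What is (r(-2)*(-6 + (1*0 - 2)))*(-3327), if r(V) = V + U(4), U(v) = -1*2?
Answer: -106464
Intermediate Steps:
U(v) = -2
r(V) = -2 + V (r(V) = V - 2 = -2 + V)
(r(-2)*(-6 + (1*0 - 2)))*(-3327) = ((-2 - 2)*(-6 + (1*0 - 2)))*(-3327) = -4*(-6 + (0 - 2))*(-3327) = -4*(-6 - 2)*(-3327) = -4*(-8)*(-3327) = 32*(-3327) = -106464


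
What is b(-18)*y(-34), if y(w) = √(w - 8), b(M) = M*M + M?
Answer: 306*I*√42 ≈ 1983.1*I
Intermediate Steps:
b(M) = M + M² (b(M) = M² + M = M + M²)
y(w) = √(-8 + w)
b(-18)*y(-34) = (-18*(1 - 18))*√(-8 - 34) = (-18*(-17))*√(-42) = 306*(I*√42) = 306*I*√42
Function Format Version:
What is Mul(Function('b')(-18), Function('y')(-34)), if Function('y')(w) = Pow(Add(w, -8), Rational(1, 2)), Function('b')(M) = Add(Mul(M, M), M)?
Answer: Mul(306, I, Pow(42, Rational(1, 2))) ≈ Mul(1983.1, I)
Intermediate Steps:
Function('b')(M) = Add(M, Pow(M, 2)) (Function('b')(M) = Add(Pow(M, 2), M) = Add(M, Pow(M, 2)))
Function('y')(w) = Pow(Add(-8, w), Rational(1, 2))
Mul(Function('b')(-18), Function('y')(-34)) = Mul(Mul(-18, Add(1, -18)), Pow(Add(-8, -34), Rational(1, 2))) = Mul(Mul(-18, -17), Pow(-42, Rational(1, 2))) = Mul(306, Mul(I, Pow(42, Rational(1, 2)))) = Mul(306, I, Pow(42, Rational(1, 2)))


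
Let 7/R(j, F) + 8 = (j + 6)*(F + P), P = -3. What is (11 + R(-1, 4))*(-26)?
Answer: -676/3 ≈ -225.33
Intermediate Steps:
R(j, F) = 7/(-8 + (-3 + F)*(6 + j)) (R(j, F) = 7/(-8 + (j + 6)*(F - 3)) = 7/(-8 + (6 + j)*(-3 + F)) = 7/(-8 + (-3 + F)*(6 + j)))
(11 + R(-1, 4))*(-26) = (11 + 7/(-26 - 3*(-1) + 6*4 + 4*(-1)))*(-26) = (11 + 7/(-26 + 3 + 24 - 4))*(-26) = (11 + 7/(-3))*(-26) = (11 + 7*(-⅓))*(-26) = (11 - 7/3)*(-26) = (26/3)*(-26) = -676/3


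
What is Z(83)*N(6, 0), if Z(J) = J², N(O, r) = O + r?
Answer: 41334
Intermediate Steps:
Z(83)*N(6, 0) = 83²*(6 + 0) = 6889*6 = 41334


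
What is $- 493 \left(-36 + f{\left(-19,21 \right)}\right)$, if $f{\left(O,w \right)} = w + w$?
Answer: $-2958$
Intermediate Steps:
$f{\left(O,w \right)} = 2 w$
$- 493 \left(-36 + f{\left(-19,21 \right)}\right) = - 493 \left(-36 + 2 \cdot 21\right) = - 493 \left(-36 + 42\right) = \left(-493\right) 6 = -2958$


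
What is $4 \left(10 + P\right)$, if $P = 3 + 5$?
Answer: $72$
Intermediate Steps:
$P = 8$
$4 \left(10 + P\right) = 4 \left(10 + 8\right) = 4 \cdot 18 = 72$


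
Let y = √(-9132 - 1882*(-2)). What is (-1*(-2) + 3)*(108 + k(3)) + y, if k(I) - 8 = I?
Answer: 595 + 2*I*√1342 ≈ 595.0 + 73.267*I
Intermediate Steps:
k(I) = 8 + I
y = 2*I*√1342 (y = √(-9132 + 3764) = √(-5368) = 2*I*√1342 ≈ 73.267*I)
(-1*(-2) + 3)*(108 + k(3)) + y = (-1*(-2) + 3)*(108 + (8 + 3)) + 2*I*√1342 = (2 + 3)*(108 + 11) + 2*I*√1342 = 5*119 + 2*I*√1342 = 595 + 2*I*√1342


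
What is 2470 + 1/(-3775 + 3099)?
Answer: 1669719/676 ≈ 2470.0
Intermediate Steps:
2470 + 1/(-3775 + 3099) = 2470 + 1/(-676) = 2470 - 1/676 = 1669719/676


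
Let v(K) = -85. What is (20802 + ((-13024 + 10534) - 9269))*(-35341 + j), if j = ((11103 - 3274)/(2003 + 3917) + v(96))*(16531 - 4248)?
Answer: -56915382427659/5920 ≈ -9.6141e+9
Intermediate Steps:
j = -6084641993/5920 (j = ((11103 - 3274)/(2003 + 3917) - 85)*(16531 - 4248) = (7829/5920 - 85)*12283 = -495371/5920*12283 = -6084641993/5920 ≈ -1.0278e+6)
(20802 + ((-13024 + 10534) - 9269))*(-35341 + j) = (20802 + ((-13024 + 10534) - 9269))*(-35341 - 6084641993/5920) = (20802 + (-2490 - 9269))*(-6293860713/5920) = (20802 - 11759)*(-6293860713/5920) = 9043*(-6293860713/5920) = -56915382427659/5920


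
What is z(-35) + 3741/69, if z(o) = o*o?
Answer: 29422/23 ≈ 1279.2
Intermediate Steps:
z(o) = o**2
z(-35) + 3741/69 = (-35)**2 + 3741/69 = 1225 + 3741*(1/69) = 1225 + 1247/23 = 29422/23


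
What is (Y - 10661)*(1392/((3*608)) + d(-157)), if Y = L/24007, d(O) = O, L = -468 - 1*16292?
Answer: 1519607132619/912266 ≈ 1.6658e+6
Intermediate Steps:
L = -16760 (L = -468 - 16292 = -16760)
Y = -16760/24007 ≈ -0.69813
(Y - 10661)*(1392/((3*608)) + d(-157)) = (-16760/24007 - 10661)*(1392/((3*608)) - 157) = -255955387*(1392/1824 - 157)/24007 = -255955387*(1392*(1/1824) - 157)/24007 = -255955387*(29/38 - 157)/24007 = -255955387/24007*(-5937/38) = 1519607132619/912266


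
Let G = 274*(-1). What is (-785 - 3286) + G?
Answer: -4345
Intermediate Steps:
G = -274
(-785 - 3286) + G = (-785 - 3286) - 274 = -4071 - 274 = -4345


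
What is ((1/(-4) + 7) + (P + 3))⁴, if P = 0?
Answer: 2313441/256 ≈ 9036.9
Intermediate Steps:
((1/(-4) + 7) + (P + 3))⁴ = ((1/(-4) + 7) + (0 + 3))⁴ = ((1*(-¼) + 7) + 3)⁴ = ((-¼ + 7) + 3)⁴ = (27/4 + 3)⁴ = (39/4)⁴ = 2313441/256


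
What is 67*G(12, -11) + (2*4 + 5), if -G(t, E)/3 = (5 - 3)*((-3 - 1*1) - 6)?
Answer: 4033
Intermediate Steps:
G(t, E) = 60 (G(t, E) = -3*(5 - 3)*((-3 - 1*1) - 6) = -6*((-3 - 1) - 6) = -6*(-4 - 6) = -6*(-10) = -3*(-20) = 60)
67*G(12, -11) + (2*4 + 5) = 67*60 + (2*4 + 5) = 4020 + (8 + 5) = 4020 + 13 = 4033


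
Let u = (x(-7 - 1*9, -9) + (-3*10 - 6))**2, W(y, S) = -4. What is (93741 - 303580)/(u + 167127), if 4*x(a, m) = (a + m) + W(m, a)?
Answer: -3357424/2703961 ≈ -1.2417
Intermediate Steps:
x(a, m) = -1 + a/4 + m/4 (x(a, m) = ((a + m) - 4)/4 = (-4 + a + m)/4 = -1 + a/4 + m/4)
u = 29929/16 (u = ((-1 + (-7 - 1*9)/4 + (1/4)*(-9)) + (-3*10 - 6))**2 = ((-1 + (-7 - 9)/4 - 9/4) + (-30 - 6))**2 = ((-1 + (1/4)*(-16) - 9/4) - 36)**2 = ((-1 - 4 - 9/4) - 36)**2 = (-29/4 - 36)**2 = (-173/4)**2 = 29929/16 ≈ 1870.6)
(93741 - 303580)/(u + 167127) = (93741 - 303580)/(29929/16 + 167127) = -209839/2703961/16 = -209839*16/2703961 = -3357424/2703961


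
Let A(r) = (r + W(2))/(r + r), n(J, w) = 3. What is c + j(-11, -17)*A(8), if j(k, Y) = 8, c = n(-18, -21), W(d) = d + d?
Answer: 9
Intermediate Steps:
W(d) = 2*d
c = 3
A(r) = (4 + r)/(2*r) (A(r) = (r + 2*2)/(r + r) = (r + 4)/((2*r)) = (4 + r)*(1/(2*r)) = (4 + r)/(2*r))
c + j(-11, -17)*A(8) = 3 + 8*((½)*(4 + 8)/8) = 3 + 8*((½)*(⅛)*12) = 3 + 8*(¾) = 3 + 6 = 9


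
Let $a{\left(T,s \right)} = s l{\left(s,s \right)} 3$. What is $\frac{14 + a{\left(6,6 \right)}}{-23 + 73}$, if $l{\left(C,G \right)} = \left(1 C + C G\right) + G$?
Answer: $\frac{439}{25} \approx 17.56$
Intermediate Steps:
$l{\left(C,G \right)} = C + G + C G$ ($l{\left(C,G \right)} = \left(C + C G\right) + G = C + G + C G$)
$a{\left(T,s \right)} = 3 s \left(s^{2} + 2 s\right)$ ($a{\left(T,s \right)} = s \left(s + s + s s\right) 3 = s \left(s + s + s^{2}\right) 3 = s \left(s^{2} + 2 s\right) 3 = 3 s \left(s^{2} + 2 s\right)$)
$\frac{14 + a{\left(6,6 \right)}}{-23 + 73} = \frac{14 + 3 \cdot 6^{2} \left(2 + 6\right)}{-23 + 73} = \frac{14 + 3 \cdot 36 \cdot 8}{50} = \left(14 + 864\right) \frac{1}{50} = 878 \cdot \frac{1}{50} = \frac{439}{25}$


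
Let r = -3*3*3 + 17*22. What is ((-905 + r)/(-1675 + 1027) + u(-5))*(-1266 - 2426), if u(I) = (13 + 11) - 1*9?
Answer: -527033/9 ≈ -58559.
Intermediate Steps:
u(I) = 15 (u(I) = 24 - 9 = 15)
r = 347 (r = -9*3 + 374 = -27 + 374 = 347)
((-905 + r)/(-1675 + 1027) + u(-5))*(-1266 - 2426) = ((-905 + 347)/(-1675 + 1027) + 15)*(-1266 - 2426) = (-558/(-648) + 15)*(-3692) = (-558*(-1/648) + 15)*(-3692) = (31/36 + 15)*(-3692) = (571/36)*(-3692) = -527033/9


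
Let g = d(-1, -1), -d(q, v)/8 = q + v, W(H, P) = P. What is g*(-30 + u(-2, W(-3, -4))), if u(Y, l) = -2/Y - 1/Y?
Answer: -456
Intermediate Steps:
u(Y, l) = -3/Y
d(q, v) = -8*q - 8*v (d(q, v) = -8*(q + v) = -8*q - 8*v)
g = 16 (g = -8*(-1) - 8*(-1) = 8 + 8 = 16)
g*(-30 + u(-2, W(-3, -4))) = 16*(-30 - 3/(-2)) = 16*(-30 - 3*(-½)) = 16*(-30 + 3/2) = 16*(-57/2) = -456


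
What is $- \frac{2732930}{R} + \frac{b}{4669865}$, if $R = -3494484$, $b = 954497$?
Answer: $\frac{8048944324499}{8159384262330} \approx 0.98646$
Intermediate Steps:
$- \frac{2732930}{R} + \frac{b}{4669865} = - \frac{2732930}{-3494484} + \frac{954497}{4669865} = \left(-2732930\right) \left(- \frac{1}{3494484}\right) + 954497 \cdot \frac{1}{4669865} = \frac{1366465}{1747242} + \frac{954497}{4669865} = \frac{8048944324499}{8159384262330}$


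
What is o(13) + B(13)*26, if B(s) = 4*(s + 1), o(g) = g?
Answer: 1469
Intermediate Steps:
B(s) = 4 + 4*s (B(s) = 4*(1 + s) = 4 + 4*s)
o(13) + B(13)*26 = 13 + (4 + 4*13)*26 = 13 + (4 + 52)*26 = 13 + 56*26 = 13 + 1456 = 1469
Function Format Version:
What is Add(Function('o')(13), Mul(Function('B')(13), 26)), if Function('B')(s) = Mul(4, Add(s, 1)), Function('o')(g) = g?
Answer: 1469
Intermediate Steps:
Function('B')(s) = Add(4, Mul(4, s)) (Function('B')(s) = Mul(4, Add(1, s)) = Add(4, Mul(4, s)))
Add(Function('o')(13), Mul(Function('B')(13), 26)) = Add(13, Mul(Add(4, Mul(4, 13)), 26)) = Add(13, Mul(Add(4, 52), 26)) = Add(13, Mul(56, 26)) = Add(13, 1456) = 1469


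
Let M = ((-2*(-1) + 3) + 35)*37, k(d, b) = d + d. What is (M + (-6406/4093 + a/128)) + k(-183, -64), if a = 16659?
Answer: 650994375/523904 ≈ 1242.6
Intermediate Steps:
k(d, b) = 2*d
M = 1480 (M = ((2 + 3) + 35)*37 = (5 + 35)*37 = 40*37 = 1480)
(M + (-6406/4093 + a/128)) + k(-183, -64) = (1480 + (-6406/4093 + 16659/128)) + 2*(-183) = (1480 + (-6406*1/4093 + 16659*(1/128))) - 366 = (1480 + (-6406/4093 + 16659/128)) - 366 = (1480 + 67365319/523904) - 366 = 842743239/523904 - 366 = 650994375/523904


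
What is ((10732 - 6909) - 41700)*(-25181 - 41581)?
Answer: 2528744274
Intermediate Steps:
((10732 - 6909) - 41700)*(-25181 - 41581) = (3823 - 41700)*(-66762) = -37877*(-66762) = 2528744274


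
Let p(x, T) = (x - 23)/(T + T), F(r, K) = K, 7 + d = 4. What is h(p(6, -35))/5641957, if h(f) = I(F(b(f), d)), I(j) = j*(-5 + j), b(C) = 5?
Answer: 24/5641957 ≈ 4.2538e-6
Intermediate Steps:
d = -3 (d = -7 + 4 = -3)
p(x, T) = (-23 + x)/(2*T) (p(x, T) = (-23 + x)/((2*T)) = (-23 + x)*(1/(2*T)) = (-23 + x)/(2*T))
h(f) = 24 (h(f) = -3*(-5 - 3) = -3*(-8) = 24)
h(p(6, -35))/5641957 = 24/5641957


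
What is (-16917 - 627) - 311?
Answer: -17855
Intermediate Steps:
(-16917 - 627) - 311 = -17544 - 311 = -17855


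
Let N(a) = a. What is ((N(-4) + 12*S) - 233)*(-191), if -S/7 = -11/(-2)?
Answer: 133509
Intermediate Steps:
S = -77/2 (S = -(-77)/(-2) = -(-77)*(-1)/2 = -7*11/2 = -77/2 ≈ -38.500)
((N(-4) + 12*S) - 233)*(-191) = ((-4 + 12*(-77/2)) - 233)*(-191) = ((-4 - 462) - 233)*(-191) = (-466 - 233)*(-191) = -699*(-191) = 133509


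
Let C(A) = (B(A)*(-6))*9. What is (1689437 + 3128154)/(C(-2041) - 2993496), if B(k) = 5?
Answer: -4817591/2993766 ≈ -1.6092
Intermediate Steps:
C(A) = -270 (C(A) = (5*(-6))*9 = -30*9 = -270)
(1689437 + 3128154)/(C(-2041) - 2993496) = (1689437 + 3128154)/(-270 - 2993496) = 4817591/(-2993766) = 4817591*(-1/2993766) = -4817591/2993766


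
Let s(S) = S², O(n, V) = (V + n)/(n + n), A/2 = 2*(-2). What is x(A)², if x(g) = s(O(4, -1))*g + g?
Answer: 5329/64 ≈ 83.266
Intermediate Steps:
A = -8 (A = 2*(2*(-2)) = 2*(-4) = -8)
O(n, V) = (V + n)/(2*n) (O(n, V) = (V + n)/((2*n)) = (V + n)*(1/(2*n)) = (V + n)/(2*n))
x(g) = 73*g/64 (x(g) = ((½)*(-1 + 4)/4)²*g + g = ((½)*(¼)*3)²*g + g = (3/8)²*g + g = 9*g/64 + g = 73*g/64)
x(A)² = ((73/64)*(-8))² = (-73/8)² = 5329/64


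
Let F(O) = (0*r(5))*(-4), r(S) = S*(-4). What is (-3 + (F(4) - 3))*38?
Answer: -228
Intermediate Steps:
r(S) = -4*S
F(O) = 0 (F(O) = (0*(-4*5))*(-4) = (0*(-20))*(-4) = 0*(-4) = 0)
(-3 + (F(4) - 3))*38 = (-3 + (0 - 3))*38 = (-3 - 3)*38 = -6*38 = -228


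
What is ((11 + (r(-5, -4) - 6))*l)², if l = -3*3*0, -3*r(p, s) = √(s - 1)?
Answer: 0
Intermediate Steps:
r(p, s) = -√(-1 + s)/3 (r(p, s) = -√(s - 1)/3 = -√(-1 + s)/3)
l = 0 (l = -9*0 = 0)
((11 + (r(-5, -4) - 6))*l)² = ((11 + (-√(-1 - 4)/3 - 6))*0)² = ((11 + (-I*√5/3 - 6))*0)² = ((11 + (-6 - I*√5/3))*0)² = ((5 - I*√5/3)*0)² = 0² = 0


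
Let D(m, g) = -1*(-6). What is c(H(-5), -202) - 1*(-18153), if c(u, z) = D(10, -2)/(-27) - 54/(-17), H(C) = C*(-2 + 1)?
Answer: 2777861/153 ≈ 18156.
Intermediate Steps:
H(C) = -C (H(C) = C*(-1) = -C)
D(m, g) = 6
c(u, z) = 452/153 (c(u, z) = 6/(-27) - 54/(-17) = 6*(-1/27) - 54*(-1/17) = -2/9 + 54/17 = 452/153)
c(H(-5), -202) - 1*(-18153) = 452/153 - 1*(-18153) = 452/153 + 18153 = 2777861/153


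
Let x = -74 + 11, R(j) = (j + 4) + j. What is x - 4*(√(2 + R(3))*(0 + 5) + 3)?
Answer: -75 - 40*√3 ≈ -144.28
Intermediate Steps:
R(j) = 4 + 2*j (R(j) = (4 + j) + j = 4 + 2*j)
x = -63
x - 4*(√(2 + R(3))*(0 + 5) + 3) = -63 - 4*(√(2 + (4 + 2*3))*(0 + 5) + 3) = -63 - 4*(√(2 + (4 + 6))*5 + 3) = -63 - 4*(√(2 + 10)*5 + 3) = -63 - 4*(√12*5 + 3) = -63 - 4*((2*√3)*5 + 3) = -63 - 4*(10*√3 + 3) = -63 - 4*(3 + 10*√3) = -63 + (-12 - 40*√3) = -75 - 40*√3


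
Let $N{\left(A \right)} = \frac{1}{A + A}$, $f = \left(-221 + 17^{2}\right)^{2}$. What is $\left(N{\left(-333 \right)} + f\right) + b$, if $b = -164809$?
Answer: $- \frac{106683211}{666} \approx -1.6019 \cdot 10^{5}$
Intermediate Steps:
$f = 4624$ ($f = \left(-221 + 289\right)^{2} = 68^{2} = 4624$)
$N{\left(A \right)} = \frac{1}{2 A}$
$\left(N{\left(-333 \right)} + f\right) + b = \left(\frac{1}{2 \left(-333\right)} + 4624\right) - 164809 = \left(\frac{1}{2} \left(- \frac{1}{333}\right) + 4624\right) - 164809 = \left(- \frac{1}{666} + 4624\right) - 164809 = \frac{3079583}{666} - 164809 = - \frac{106683211}{666}$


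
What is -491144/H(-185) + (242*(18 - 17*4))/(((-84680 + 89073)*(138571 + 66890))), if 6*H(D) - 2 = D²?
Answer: -295534544634908/3432550427919 ≈ -86.098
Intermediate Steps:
H(D) = ⅓ + D²/6
-491144/H(-185) + (242*(18 - 17*4))/(((-84680 + 89073)*(138571 + 66890))) = -491144/(⅓ + (⅙)*(-185)²) + (242*(18 - 17*4))/(((-84680 + 89073)*(138571 + 66890))) = -491144/(⅓ + (⅙)*34225) + (242*(18 - 68))/((4393*205461)) = -491144/(⅓ + 34225/6) + (242*(-50))/902590173 = -491144/11409/2 - 12100*1/902590173 = -491144*2/11409 - 12100/902590173 = -982288/11409 - 12100/902590173 = -295534544634908/3432550427919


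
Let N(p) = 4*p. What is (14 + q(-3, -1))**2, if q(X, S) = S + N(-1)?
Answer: 81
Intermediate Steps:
q(X, S) = -4 + S (q(X, S) = S + 4*(-1) = S - 4 = -4 + S)
(14 + q(-3, -1))**2 = (14 + (-4 - 1))**2 = (14 - 5)**2 = 9**2 = 81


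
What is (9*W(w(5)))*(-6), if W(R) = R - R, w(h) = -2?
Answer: 0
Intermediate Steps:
W(R) = 0
(9*W(w(5)))*(-6) = (9*0)*(-6) = 0*(-6) = 0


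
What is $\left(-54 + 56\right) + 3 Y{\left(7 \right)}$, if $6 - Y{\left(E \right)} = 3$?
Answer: $11$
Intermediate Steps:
$Y{\left(E \right)} = 3$ ($Y{\left(E \right)} = 6 - 3 = 3$)
$\left(-54 + 56\right) + 3 Y{\left(7 \right)} = \left(-54 + 56\right) + 3 \cdot 3 = 2 + 9 = 11$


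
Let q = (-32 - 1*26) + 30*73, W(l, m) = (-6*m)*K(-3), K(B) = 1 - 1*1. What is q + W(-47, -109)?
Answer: 2132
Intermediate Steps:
K(B) = 0 (K(B) = 1 - 1 = 0)
W(l, m) = 0 (W(l, m) = -6*m*0 = 0)
q = 2132 (q = (-32 - 26) + 2190 = -58 + 2190 = 2132)
q + W(-47, -109) = 2132 + 0 = 2132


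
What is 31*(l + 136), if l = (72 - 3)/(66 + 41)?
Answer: 453251/107 ≈ 4236.0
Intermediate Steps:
l = 69/107 ≈ 0.64486
31*(l + 136) = 31*(69/107 + 136) = 31*(14621/107) = 453251/107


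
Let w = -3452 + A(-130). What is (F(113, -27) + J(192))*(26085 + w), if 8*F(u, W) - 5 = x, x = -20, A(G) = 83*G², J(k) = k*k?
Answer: 420326425701/8 ≈ 5.2541e+10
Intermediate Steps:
J(k) = k²
F(u, W) = -15/8 (F(u, W) = 5/8 + (⅛)*(-20) = 5/8 - 5/2 = -15/8)
w = 1399248 (w = -3452 + 83*(-130)² = -3452 + 83*16900 = -3452 + 1402700 = 1399248)
(F(113, -27) + J(192))*(26085 + w) = (-15/8 + 192²)*(26085 + 1399248) = (-15/8 + 36864)*1425333 = (294897/8)*1425333 = 420326425701/8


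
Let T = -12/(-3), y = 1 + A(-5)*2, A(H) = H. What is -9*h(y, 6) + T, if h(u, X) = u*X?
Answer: 490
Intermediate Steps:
y = -9 (y = 1 - 5*2 = 1 - 10 = -9)
T = 4 (T = -12*(-⅓) = 4)
h(u, X) = X*u
-9*h(y, 6) + T = -54*(-9) + 4 = -9*(-54) + 4 = 486 + 4 = 490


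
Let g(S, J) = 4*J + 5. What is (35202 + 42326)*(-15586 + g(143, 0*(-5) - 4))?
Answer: -1209204216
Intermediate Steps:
g(S, J) = 5 + 4*J
(35202 + 42326)*(-15586 + g(143, 0*(-5) - 4)) = (35202 + 42326)*(-15586 + (5 + 4*(0*(-5) - 4))) = 77528*(-15586 + (5 + 4*(0 - 4))) = 77528*(-15586 + (5 + 4*(-4))) = 77528*(-15586 + (5 - 16)) = 77528*(-15586 - 11) = 77528*(-15597) = -1209204216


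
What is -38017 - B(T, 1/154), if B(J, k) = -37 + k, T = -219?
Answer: -5848921/154 ≈ -37980.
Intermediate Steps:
-38017 - B(T, 1/154) = -38017 - (-37 + 1/154) = -38017 - 1*(-5697/154) = -38017 + 5697/154 = -5848921/154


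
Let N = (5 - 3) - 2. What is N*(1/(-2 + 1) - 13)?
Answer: 0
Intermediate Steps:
N = 0 (N = 2 - 2 = 0)
N*(1/(-2 + 1) - 13) = 0*(1/(-2 + 1) - 13) = 0*(1/(-1) - 13) = 0*(-1 - 13) = 0*(-14) = 0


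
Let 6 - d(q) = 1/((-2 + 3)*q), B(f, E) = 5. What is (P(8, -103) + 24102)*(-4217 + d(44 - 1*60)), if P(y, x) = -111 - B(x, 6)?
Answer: -808028375/8 ≈ -1.0100e+8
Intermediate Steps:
P(y, x) = -116 (P(y, x) = -111 - 1*5 = -111 - 5 = -116)
d(q) = 6 - 1/q (d(q) = 6 - 1/((-2 + 3)*q) = 6 - 1/(1*q) = 6 - 1/q)
(P(8, -103) + 24102)*(-4217 + d(44 - 1*60)) = (-116 + 24102)*(-4217 + (6 - 1/(44 - 1*60))) = 23986*(-4217 + (6 - 1/(44 - 60))) = 23986*(-4217 + (6 - 1/(-16))) = 23986*(-4217 + (6 - 1*(-1/16))) = 23986*(-4217 + (6 + 1/16)) = 23986*(-4217 + 97/16) = 23986*(-67375/16) = -808028375/8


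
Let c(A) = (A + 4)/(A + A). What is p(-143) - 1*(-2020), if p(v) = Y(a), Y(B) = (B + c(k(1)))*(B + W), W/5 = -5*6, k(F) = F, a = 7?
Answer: 1323/2 ≈ 661.50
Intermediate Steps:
W = -150 (W = 5*(-5*6) = 5*(-30) = -150)
c(A) = (4 + A)/(2*A) (c(A) = (4 + A)/((2*A)) = (4 + A)*(1/(2*A)) = (4 + A)/(2*A))
Y(B) = (-150 + B)*(5/2 + B) (Y(B) = (B + (1/2)*(4 + 1)/1)*(B - 150) = (B + (1/2)*1*5)*(-150 + B) = (B + 5/2)*(-150 + B) = (5/2 + B)*(-150 + B) = (-150 + B)*(5/2 + B))
p(v) = -2717/2 (p(v) = -375 + 7**2 - 295/2*7 = -375 + 49 - 2065/2 = -2717/2)
p(-143) - 1*(-2020) = -2717/2 - 1*(-2020) = -2717/2 + 2020 = 1323/2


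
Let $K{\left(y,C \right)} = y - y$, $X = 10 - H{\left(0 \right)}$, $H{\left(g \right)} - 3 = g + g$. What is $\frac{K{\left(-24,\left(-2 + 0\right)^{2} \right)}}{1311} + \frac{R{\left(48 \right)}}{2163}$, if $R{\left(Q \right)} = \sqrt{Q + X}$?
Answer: $\frac{\sqrt{55}}{2163} \approx 0.0034287$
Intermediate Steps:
$H{\left(g \right)} = 3 + 2 g$ ($H{\left(g \right)} = 3 + \left(g + g\right) = 3 + 2 g$)
$X = 7$ ($X = 10 - \left(3 + 2 \cdot 0\right) = 10 - \left(3 + 0\right) = 10 - 3 = 7$)
$R{\left(Q \right)} = \sqrt{7 + Q}$ ($R{\left(Q \right)} = \sqrt{Q + 7} = \sqrt{7 + Q}$)
$K{\left(y,C \right)} = 0$
$\frac{K{\left(-24,\left(-2 + 0\right)^{2} \right)}}{1311} + \frac{R{\left(48 \right)}}{2163} = \frac{0}{1311} + \frac{\sqrt{7 + 48}}{2163} = 0 \cdot \frac{1}{1311} + \sqrt{55} \cdot \frac{1}{2163} = 0 + \frac{\sqrt{55}}{2163} = \frac{\sqrt{55}}{2163}$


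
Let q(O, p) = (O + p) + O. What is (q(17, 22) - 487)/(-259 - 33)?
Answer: 431/292 ≈ 1.4760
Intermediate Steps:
q(O, p) = p + 2*O
(q(17, 22) - 487)/(-259 - 33) = ((22 + 2*17) - 487)/(-259 - 33) = ((22 + 34) - 487)/(-292) = (56 - 487)*(-1/292) = -431*(-1/292) = 431/292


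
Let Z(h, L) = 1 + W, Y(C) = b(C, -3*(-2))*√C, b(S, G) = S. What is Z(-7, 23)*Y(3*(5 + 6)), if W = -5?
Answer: -132*√33 ≈ -758.28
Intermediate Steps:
Y(C) = C^(3/2) (Y(C) = C*√C = C^(3/2))
Z(h, L) = -4 (Z(h, L) = 1 - 5 = -4)
Z(-7, 23)*Y(3*(5 + 6)) = -4*3*√3*(5 + 6)^(3/2) = -4*33*√33 = -132*√33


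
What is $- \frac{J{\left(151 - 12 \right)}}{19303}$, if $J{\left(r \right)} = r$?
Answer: $- \frac{139}{19303} \approx -0.007201$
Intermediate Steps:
$- \frac{J{\left(151 - 12 \right)}}{19303} = - \frac{151 - 12}{19303} = - \frac{139}{19303}$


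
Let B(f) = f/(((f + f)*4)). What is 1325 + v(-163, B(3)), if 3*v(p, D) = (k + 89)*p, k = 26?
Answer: -14770/3 ≈ -4923.3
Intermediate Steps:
B(f) = ⅛ (B(f) = f/(((2*f)*4)) = f/((8*f)) = f*(1/(8*f)) = ⅛)
v(p, D) = 115*p/3 (v(p, D) = ((26 + 89)*p)/3 = (115*p)/3 = 115*p/3)
1325 + v(-163, B(3)) = 1325 + (115/3)*(-163) = 1325 - 18745/3 = -14770/3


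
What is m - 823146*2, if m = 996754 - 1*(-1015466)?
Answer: 365928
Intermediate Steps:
m = 2012220 (m = 996754 + 1015466 = 2012220)
m - 823146*2 = 2012220 - 823146*2 = 2012220 - 1646292 = 365928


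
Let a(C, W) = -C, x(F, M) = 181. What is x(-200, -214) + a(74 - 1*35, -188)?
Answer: 142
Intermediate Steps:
x(-200, -214) + a(74 - 1*35, -188) = 181 - (74 - 1*35) = 181 - (74 - 35) = 181 - 1*39 = 181 - 39 = 142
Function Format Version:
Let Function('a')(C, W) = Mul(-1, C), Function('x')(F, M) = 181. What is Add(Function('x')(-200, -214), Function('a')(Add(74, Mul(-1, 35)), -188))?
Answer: 142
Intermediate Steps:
Add(Function('x')(-200, -214), Function('a')(Add(74, Mul(-1, 35)), -188)) = Add(181, Mul(-1, Add(74, Mul(-1, 35)))) = Add(181, Mul(-1, Add(74, -35))) = Add(181, Mul(-1, 39)) = Add(181, -39) = 142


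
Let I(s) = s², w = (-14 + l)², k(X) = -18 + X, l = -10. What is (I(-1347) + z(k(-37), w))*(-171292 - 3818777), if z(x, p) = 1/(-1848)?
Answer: -4459604134870113/616 ≈ -7.2396e+12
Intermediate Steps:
w = 576 (w = (-14 - 10)² = (-24)² = 576)
z(x, p) = -1/1848
(I(-1347) + z(k(-37), w))*(-171292 - 3818777) = ((-1347)² - 1/1848)*(-171292 - 3818777) = (1814409 - 1/1848)*(-3990069) = (3353027831/1848)*(-3990069) = -4459604134870113/616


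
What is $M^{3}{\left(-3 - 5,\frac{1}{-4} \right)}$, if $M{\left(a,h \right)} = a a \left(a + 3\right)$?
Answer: $-32768000$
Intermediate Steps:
$M{\left(a,h \right)} = a^{2} \left(3 + a\right)$
$M^{3}{\left(-3 - 5,\frac{1}{-4} \right)} = \left(\left(-3 - 5\right)^{2} \left(3 - 8\right)\right)^{3} = \left(\left(-8\right)^{2} \left(3 - 8\right)\right)^{3} = \left(64 \left(-5\right)\right)^{3} = \left(-320\right)^{3} = -32768000$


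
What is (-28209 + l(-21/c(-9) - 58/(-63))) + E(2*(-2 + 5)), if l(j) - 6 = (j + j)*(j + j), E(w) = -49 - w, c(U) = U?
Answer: -111987902/3969 ≈ -28216.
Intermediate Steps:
l(j) = 6 + 4*j² (l(j) = 6 + (j + j)*(j + j) = 6 + (2*j)*(2*j) = 6 + 4*j²)
(-28209 + l(-21/c(-9) - 58/(-63))) + E(2*(-2 + 5)) = (-28209 + (6 + 4*(-21/(-9) - 58/(-63))²)) + (-49 - 2*(-2 + 5)) = (-28209 + (6 + 4*(-21*(-⅑) - 58*(-1/63))²)) + (-49 - 2*3) = (-28209 + (6 + 4*(7/3 + 58/63)²)) + (-49 - 1*6) = (-28209 + (6 + 4*(205/63)²)) + (-49 - 6) = (-28209 + (6 + 4*(42025/3969))) - 55 = (-28209 + (6 + 168100/3969)) - 55 = (-28209 + 191914/3969) - 55 = -111769607/3969 - 55 = -111987902/3969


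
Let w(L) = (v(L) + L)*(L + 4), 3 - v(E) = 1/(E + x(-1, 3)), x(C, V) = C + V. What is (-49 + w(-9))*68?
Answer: -9384/7 ≈ -1340.6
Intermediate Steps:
v(E) = 3 - 1/(2 + E) (v(E) = 3 - 1/(E + (-1 + 3)) = 3 - 1/(E + 2) = 3 - 1/(2 + E))
w(L) = (4 + L)*(L + (5 + 3*L)/(2 + L)) (w(L) = ((5 + 3*L)/(2 + L) + L)*(L + 4) = (L + (5 + 3*L)/(2 + L))*(4 + L) = (4 + L)*(L + (5 + 3*L)/(2 + L)))
(-49 + w(-9))*68 = (-49 + (20 + (-9)³ + 9*(-9)² + 25*(-9))/(2 - 9))*68 = (-49 + (20 - 729 + 9*81 - 225)/(-7))*68 = (-49 - (20 - 729 + 729 - 225)/7)*68 = (-49 - ⅐*(-205))*68 = (-49 + 205/7)*68 = -138/7*68 = -9384/7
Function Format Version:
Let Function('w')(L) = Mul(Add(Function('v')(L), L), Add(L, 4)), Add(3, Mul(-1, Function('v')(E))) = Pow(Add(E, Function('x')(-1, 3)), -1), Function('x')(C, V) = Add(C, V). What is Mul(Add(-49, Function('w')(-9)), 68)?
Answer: Rational(-9384, 7) ≈ -1340.6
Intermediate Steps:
Function('v')(E) = Add(3, Mul(-1, Pow(Add(2, E), -1))) (Function('v')(E) = Add(3, Mul(-1, Pow(Add(E, Add(-1, 3)), -1))) = Add(3, Mul(-1, Pow(Add(E, 2), -1))) = Add(3, Mul(-1, Pow(Add(2, E), -1))))
Function('w')(L) = Mul(Add(4, L), Add(L, Mul(Pow(Add(2, L), -1), Add(5, Mul(3, L))))) (Function('w')(L) = Mul(Add(Mul(Pow(Add(2, L), -1), Add(5, Mul(3, L))), L), Add(L, 4)) = Mul(Add(L, Mul(Pow(Add(2, L), -1), Add(5, Mul(3, L)))), Add(4, L)) = Mul(Add(4, L), Add(L, Mul(Pow(Add(2, L), -1), Add(5, Mul(3, L))))))
Mul(Add(-49, Function('w')(-9)), 68) = Mul(Add(-49, Mul(Pow(Add(2, -9), -1), Add(20, Pow(-9, 3), Mul(9, Pow(-9, 2)), Mul(25, -9)))), 68) = Mul(Add(-49, Mul(Pow(-7, -1), Add(20, -729, Mul(9, 81), -225))), 68) = Mul(Add(-49, Mul(Rational(-1, 7), Add(20, -729, 729, -225))), 68) = Mul(Add(-49, Mul(Rational(-1, 7), -205)), 68) = Mul(Add(-49, Rational(205, 7)), 68) = Mul(Rational(-138, 7), 68) = Rational(-9384, 7)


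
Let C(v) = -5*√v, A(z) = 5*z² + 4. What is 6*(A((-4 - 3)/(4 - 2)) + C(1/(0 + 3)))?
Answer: 783/2 - 10*√3 ≈ 374.18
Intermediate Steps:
A(z) = 4 + 5*z²
6*(A((-4 - 3)/(4 - 2)) + C(1/(0 + 3))) = 6*((4 + 5*((-4 - 3)/(4 - 2))²) - 5/√(0 + 3)) = 6*((4 + 5*(-7/2)²) - 5*√3/3) = 6*((4 + 5*(49/4)) - 5*√3/3) = 6*((4 + 245/4) - 5*√3/3) = 6*(261/4 - 5*√3/3) = 783/2 - 10*√3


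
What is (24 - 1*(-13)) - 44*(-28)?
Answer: 1269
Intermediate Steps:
(24 - 1*(-13)) - 44*(-28) = (24 + 13) + 1232 = 37 + 1232 = 1269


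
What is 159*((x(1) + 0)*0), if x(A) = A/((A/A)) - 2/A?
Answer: 0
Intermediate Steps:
x(A) = A - 2/A (x(A) = A/1 - 2/A = A*1 - 2/A = A - 2/A)
159*((x(1) + 0)*0) = 159*(((1 - 2/1) + 0)*0) = 159*(((1 - 2*1) + 0)*0) = 159*(((1 - 2) + 0)*0) = 159*((-1 + 0)*0) = 159*(-1*0) = 159*0 = 0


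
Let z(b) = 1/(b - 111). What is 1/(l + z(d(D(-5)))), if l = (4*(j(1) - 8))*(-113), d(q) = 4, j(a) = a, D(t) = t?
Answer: 107/338547 ≈ 0.00031606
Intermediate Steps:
z(b) = 1/(-111 + b)
l = 3164 (l = (4*(1 - 8))*(-113) = (4*(-7))*(-113) = -28*(-113) = 3164)
1/(l + z(d(D(-5)))) = 1/(3164 + 1/(-111 + 4)) = 1/(3164 + 1/(-107)) = 1/(3164 - 1/107) = 1/(338547/107) = 107/338547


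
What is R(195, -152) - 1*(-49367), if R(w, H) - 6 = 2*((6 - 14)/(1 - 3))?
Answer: 49381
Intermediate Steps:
R(w, H) = 14 (R(w, H) = 6 + 2*((6 - 14)/(1 - 3)) = 6 + 2*(-8/(-2)) = 6 + 2*(-8*(-1/2)) = 6 + 2*4 = 6 + 8 = 14)
R(195, -152) - 1*(-49367) = 14 - 1*(-49367) = 14 + 49367 = 49381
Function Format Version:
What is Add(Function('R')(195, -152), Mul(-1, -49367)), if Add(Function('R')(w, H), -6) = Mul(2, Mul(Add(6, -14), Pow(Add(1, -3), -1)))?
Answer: 49381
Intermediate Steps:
Function('R')(w, H) = 14 (Function('R')(w, H) = Add(6, Mul(2, Mul(Add(6, -14), Pow(Add(1, -3), -1)))) = Add(6, Mul(2, Mul(-8, Pow(-2, -1)))) = Add(6, Mul(2, Mul(-8, Rational(-1, 2)))) = Add(6, Mul(2, 4)) = Add(6, 8) = 14)
Add(Function('R')(195, -152), Mul(-1, -49367)) = Add(14, Mul(-1, -49367)) = Add(14, 49367) = 49381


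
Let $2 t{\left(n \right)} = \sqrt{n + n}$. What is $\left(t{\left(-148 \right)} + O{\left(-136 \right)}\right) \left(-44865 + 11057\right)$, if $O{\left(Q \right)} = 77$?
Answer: $-2603216 - 33808 i \sqrt{74} \approx -2.6032 \cdot 10^{6} - 2.9083 \cdot 10^{5} i$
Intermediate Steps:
$t{\left(n \right)} = \frac{\sqrt{2} \sqrt{n}}{2}$ ($t{\left(n \right)} = \frac{\sqrt{n + n}}{2} = \frac{\sqrt{2 n}}{2} = \frac{\sqrt{2} \sqrt{n}}{2}$)
$\left(t{\left(-148 \right)} + O{\left(-136 \right)}\right) \left(-44865 + 11057\right) = \left(\frac{\sqrt{2} \sqrt{-148}}{2} + 77\right) \left(-44865 + 11057\right) = \left(\frac{\sqrt{2} \cdot 2 i \sqrt{37}}{2} + 77\right) \left(-33808\right) = \left(i \sqrt{74} + 77\right) \left(-33808\right) = \left(77 + i \sqrt{74}\right) \left(-33808\right) = -2603216 - 33808 i \sqrt{74}$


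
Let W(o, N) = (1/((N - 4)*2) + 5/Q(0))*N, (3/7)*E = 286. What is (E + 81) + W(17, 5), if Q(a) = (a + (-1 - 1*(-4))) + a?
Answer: 4555/6 ≈ 759.17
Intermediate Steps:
Q(a) = 3 + 2*a (Q(a) = (a + (-1 + 4)) + a = (a + 3) + a = (3 + a) + a = 3 + 2*a)
E = 2002/3 (E = (7/3)*286 = 2002/3 ≈ 667.33)
W(o, N) = N*(5/3 + 1/(2*(-4 + N))) (W(o, N) = (1/((N - 4)*2) + 5/(3 + 2*0))*N = ((1/2)/(-4 + N) + 5/(3 + 0))*N = (1/(2*(-4 + N)) + 5/3)*N = (5/3 + 1/(2*(-4 + N)))*N = N*(5/3 + 1/(2*(-4 + N))))
(E + 81) + W(17, 5) = (2002/3 + 81) + (1/6)*5*(-37 + 10*5)/(-4 + 5) = 2245/3 + (1/6)*5*(-37 + 50)/1 = 2245/3 + (1/6)*5*1*13 = 2245/3 + 65/6 = 4555/6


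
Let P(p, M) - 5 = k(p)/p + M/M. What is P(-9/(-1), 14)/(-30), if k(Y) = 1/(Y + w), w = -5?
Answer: -217/1080 ≈ -0.20093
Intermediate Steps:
k(Y) = 1/(-5 + Y) (k(Y) = 1/(Y - 5) = 1/(-5 + Y))
P(p, M) = 6 + 1/(p*(-5 + p)) (P(p, M) = 5 + (1/((-5 + p)*p) + M/M) = 5 + (1/(p*(-5 + p)) + 1) = 5 + (1 + 1/(p*(-5 + p))) = 6 + 1/(p*(-5 + p)))
P(-9/(-1), 14)/(-30) = (6 + 1/(((-9/(-1)))*(-5 - 9/(-1))))/(-30) = -(6 + 1/(((-9*(-1)))*(-5 - 9*(-1))))/30 = -(6 + 1/(9*(-5 + 9)))/30 = -(6 + (1/9)/4)/30 = -(6 + (1/9)*(1/4))/30 = -(6 + 1/36)/30 = -1/30*217/36 = -217/1080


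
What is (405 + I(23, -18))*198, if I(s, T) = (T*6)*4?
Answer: -5346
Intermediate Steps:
I(s, T) = 24*T (I(s, T) = (6*T)*4 = 24*T)
(405 + I(23, -18))*198 = (405 + 24*(-18))*198 = (405 - 432)*198 = -27*198 = -5346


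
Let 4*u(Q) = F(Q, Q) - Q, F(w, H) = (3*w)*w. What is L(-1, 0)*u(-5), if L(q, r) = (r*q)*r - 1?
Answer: -20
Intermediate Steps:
F(w, H) = 3*w**2
L(q, r) = -1 + q*r**2 (L(q, r) = (q*r)*r - 1 = q*r**2 - 1 = -1 + q*r**2)
u(Q) = -Q/4 + 3*Q**2/4 (u(Q) = (3*Q**2 - Q)/4 = (-Q + 3*Q**2)/4 = -Q/4 + 3*Q**2/4)
L(-1, 0)*u(-5) = (-1 - 1*0**2)*((1/4)*(-5)*(-1 + 3*(-5))) = (-1 - 1*0)*((1/4)*(-5)*(-1 - 15)) = (-1 + 0)*((1/4)*(-5)*(-16)) = -1*20 = -20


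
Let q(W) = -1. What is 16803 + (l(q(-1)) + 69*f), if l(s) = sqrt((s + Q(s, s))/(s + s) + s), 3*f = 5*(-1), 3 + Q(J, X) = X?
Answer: 16688 + sqrt(6)/2 ≈ 16689.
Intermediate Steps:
Q(J, X) = -3 + X
f = -5/3 (f = (5*(-1))/3 = (1/3)*(-5) = -5/3 ≈ -1.6667)
l(s) = sqrt(s + (-3 + 2*s)/(2*s)) (l(s) = sqrt((s + (-3 + s))/(s + s) + s) = sqrt((-3 + 2*s)/((2*s)) + s) = sqrt((-3 + 2*s)*(1/(2*s)) + s) = sqrt((-3 + 2*s)/(2*s) + s) = sqrt(s + (-3 + 2*s)/(2*s)))
16803 + (l(q(-1)) + 69*f) = 16803 + (sqrt(4 - 6/(-1) + 4*(-1))/2 + 69*(-5/3)) = 16803 + (sqrt(4 - 6*(-1) - 4)/2 - 115) = 16803 + (sqrt(4 + 6 - 4)/2 - 115) = 16803 + (sqrt(6)/2 - 115) = 16803 + (-115 + sqrt(6)/2) = 16688 + sqrt(6)/2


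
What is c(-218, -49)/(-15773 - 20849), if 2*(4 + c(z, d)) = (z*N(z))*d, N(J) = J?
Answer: 582171/18311 ≈ 31.794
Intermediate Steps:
c(z, d) = -4 + d*z²/2 (c(z, d) = -4 + ((z*z)*d)/2 = -4 + (z²*d)/2 = -4 + (d*z²)/2 = -4 + d*z²/2)
c(-218, -49)/(-15773 - 20849) = (-4 + (½)*(-49)*(-218)²)/(-15773 - 20849) = (-4 + (½)*(-49)*47524)/(-36622) = (-4 - 1164338)*(-1/36622) = -1164342*(-1/36622) = 582171/18311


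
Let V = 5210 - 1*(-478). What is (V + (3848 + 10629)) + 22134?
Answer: 42299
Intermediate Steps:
V = 5688 (V = 5210 + 478 = 5688)
(V + (3848 + 10629)) + 22134 = (5688 + (3848 + 10629)) + 22134 = (5688 + 14477) + 22134 = 20165 + 22134 = 42299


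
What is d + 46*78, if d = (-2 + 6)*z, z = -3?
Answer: 3576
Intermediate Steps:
d = -12 (d = (-2 + 6)*(-3) = 4*(-3) = -12)
d + 46*78 = -12 + 46*78 = -12 + 3588 = 3576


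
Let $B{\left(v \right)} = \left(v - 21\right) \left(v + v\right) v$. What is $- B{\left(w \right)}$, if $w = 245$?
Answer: $-26891200$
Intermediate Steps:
$B{\left(v \right)} = 2 v^{2} \left(-21 + v\right)$ ($B{\left(v \right)} = \left(-21 + v\right) 2 v v = 2 v \left(-21 + v\right) v = 2 v^{2} \left(-21 + v\right)$)
$- B{\left(w \right)} = - 2 \cdot 245^{2} \left(-21 + 245\right) = - 2 \cdot 60025 \cdot 224 = \left(-1\right) 26891200 = -26891200$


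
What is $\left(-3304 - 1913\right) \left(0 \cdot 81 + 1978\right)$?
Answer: $-10319226$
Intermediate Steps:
$\left(-3304 - 1913\right) \left(0 \cdot 81 + 1978\right) = - 5217 \left(0 + 1978\right) = \left(-5217\right) 1978 = -10319226$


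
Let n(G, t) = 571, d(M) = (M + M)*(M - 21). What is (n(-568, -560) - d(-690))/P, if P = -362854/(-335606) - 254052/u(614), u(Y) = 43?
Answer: 7075612677161/42622886395 ≈ 166.00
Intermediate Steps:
d(M) = 2*M*(-21 + M) (d(M) = (2*M)*(-21 + M) = 2*M*(-21 + M))
P = -42622886395/7215529 (P = -362854/(-335606) - 254052/43 = -362854*(-1/335606) - 254052*1/43 = 181427/167803 - 254052/43 = -42622886395/7215529 ≈ -5907.1)
(n(-568, -560) - d(-690))/P = (571 - 2*(-690)*(-21 - 690))/(-42622886395/7215529) = (571 - 2*(-690)*(-711))*(-7215529/42622886395) = (571 - 1*981180)*(-7215529/42622886395) = (571 - 981180)*(-7215529/42622886395) = -980609*(-7215529/42622886395) = 7075612677161/42622886395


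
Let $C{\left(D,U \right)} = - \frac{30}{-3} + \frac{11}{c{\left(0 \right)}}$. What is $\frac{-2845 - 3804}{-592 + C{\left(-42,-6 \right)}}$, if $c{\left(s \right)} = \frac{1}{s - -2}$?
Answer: $\frac{6649}{560} \approx 11.873$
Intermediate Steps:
$c{\left(s \right)} = \frac{1}{2 + s}$ ($c{\left(s \right)} = \frac{1}{s + 2} = \frac{1}{2 + s}$)
$C{\left(D,U \right)} = 32$ ($C{\left(D,U \right)} = - \frac{30}{-3} + \frac{11}{\frac{1}{2 + 0}} = \left(-30\right) \left(- \frac{1}{3}\right) + \frac{11}{\frac{1}{2}} = 10 + 11 \frac{1}{\frac{1}{2}} = 10 + 11 \cdot 2 = 10 + 22 = 32$)
$\frac{-2845 - 3804}{-592 + C{\left(-42,-6 \right)}} = \frac{-2845 - 3804}{-592 + 32} = - \frac{6649}{-560} = \left(-6649\right) \left(- \frac{1}{560}\right) = \frac{6649}{560}$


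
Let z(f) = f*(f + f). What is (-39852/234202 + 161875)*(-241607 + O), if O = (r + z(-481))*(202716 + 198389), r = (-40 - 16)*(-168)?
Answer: 3589707376971027729307/117101 ≈ 3.0655e+16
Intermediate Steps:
r = 9408 (r = -56*(-168) = 9408)
z(f) = 2*f**2 (z(f) = f*(2*f) = 2*f**2)
O = 189373703650 (O = (9408 + 2*(-481)**2)*(202716 + 198389) = (9408 + 2*231361)*401105 = (9408 + 462722)*401105 = 472130*401105 = 189373703650)
(-39852/234202 + 161875)*(-241607 + O) = (-39852/234202 + 161875)*(-241607 + 189373703650) = (-39852*1/234202 + 161875)*189373462043 = (-19926/117101 + 161875)*189373462043 = (18955704449/117101)*189373462043 = 3589707376971027729307/117101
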